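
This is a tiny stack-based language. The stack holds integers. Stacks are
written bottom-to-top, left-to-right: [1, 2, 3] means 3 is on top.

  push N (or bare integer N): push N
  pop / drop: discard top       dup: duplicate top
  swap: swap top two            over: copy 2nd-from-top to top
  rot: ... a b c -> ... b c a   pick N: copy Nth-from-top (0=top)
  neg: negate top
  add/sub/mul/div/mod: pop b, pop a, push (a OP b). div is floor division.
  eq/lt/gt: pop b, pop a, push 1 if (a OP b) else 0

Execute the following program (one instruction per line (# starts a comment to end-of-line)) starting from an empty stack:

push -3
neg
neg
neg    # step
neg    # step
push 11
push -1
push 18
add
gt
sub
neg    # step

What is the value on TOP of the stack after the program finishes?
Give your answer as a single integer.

Answer: 3

Derivation:
After 'push -3': [-3]
After 'neg': [3]
After 'neg': [-3]
After 'neg': [3]
After 'neg': [-3]
After 'push 11': [-3, 11]
After 'push -1': [-3, 11, -1]
After 'push 18': [-3, 11, -1, 18]
After 'add': [-3, 11, 17]
After 'gt': [-3, 0]
After 'sub': [-3]
After 'neg': [3]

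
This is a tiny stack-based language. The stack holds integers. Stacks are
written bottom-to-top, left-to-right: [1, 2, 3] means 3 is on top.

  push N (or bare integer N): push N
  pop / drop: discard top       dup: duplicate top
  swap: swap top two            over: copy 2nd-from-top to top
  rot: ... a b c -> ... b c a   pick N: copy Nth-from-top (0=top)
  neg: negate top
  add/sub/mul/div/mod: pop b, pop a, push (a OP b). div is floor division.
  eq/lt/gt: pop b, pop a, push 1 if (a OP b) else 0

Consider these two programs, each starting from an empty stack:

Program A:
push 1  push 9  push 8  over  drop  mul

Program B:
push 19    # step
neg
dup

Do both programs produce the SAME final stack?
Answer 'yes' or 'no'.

Program A trace:
  After 'push 1': [1]
  After 'push 9': [1, 9]
  After 'push 8': [1, 9, 8]
  After 'over': [1, 9, 8, 9]
  After 'drop': [1, 9, 8]
  After 'mul': [1, 72]
Program A final stack: [1, 72]

Program B trace:
  After 'push 19': [19]
  After 'neg': [-19]
  After 'dup': [-19, -19]
Program B final stack: [-19, -19]
Same: no

Answer: no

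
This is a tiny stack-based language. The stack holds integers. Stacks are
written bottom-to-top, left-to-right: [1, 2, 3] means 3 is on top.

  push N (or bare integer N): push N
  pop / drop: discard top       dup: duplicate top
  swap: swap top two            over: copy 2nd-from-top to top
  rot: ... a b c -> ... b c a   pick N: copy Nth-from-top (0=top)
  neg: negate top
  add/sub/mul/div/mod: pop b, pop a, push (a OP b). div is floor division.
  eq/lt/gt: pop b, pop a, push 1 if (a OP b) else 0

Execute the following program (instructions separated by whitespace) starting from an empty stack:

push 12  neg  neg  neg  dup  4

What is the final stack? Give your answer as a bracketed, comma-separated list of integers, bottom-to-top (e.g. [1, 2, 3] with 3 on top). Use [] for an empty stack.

After 'push 12': [12]
After 'neg': [-12]
After 'neg': [12]
After 'neg': [-12]
After 'dup': [-12, -12]
After 'push 4': [-12, -12, 4]

Answer: [-12, -12, 4]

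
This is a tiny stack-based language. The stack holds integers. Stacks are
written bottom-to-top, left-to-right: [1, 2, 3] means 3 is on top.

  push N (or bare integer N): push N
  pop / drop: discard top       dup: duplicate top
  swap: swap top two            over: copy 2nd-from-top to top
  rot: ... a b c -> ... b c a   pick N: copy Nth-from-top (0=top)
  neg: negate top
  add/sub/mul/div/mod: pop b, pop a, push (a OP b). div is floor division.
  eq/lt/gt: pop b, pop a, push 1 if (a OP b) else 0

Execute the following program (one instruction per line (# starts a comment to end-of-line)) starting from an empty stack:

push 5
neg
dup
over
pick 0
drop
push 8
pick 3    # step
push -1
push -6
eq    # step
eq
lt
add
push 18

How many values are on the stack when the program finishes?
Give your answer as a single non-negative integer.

After 'push 5': stack = [5] (depth 1)
After 'neg': stack = [-5] (depth 1)
After 'dup': stack = [-5, -5] (depth 2)
After 'over': stack = [-5, -5, -5] (depth 3)
After 'pick 0': stack = [-5, -5, -5, -5] (depth 4)
After 'drop': stack = [-5, -5, -5] (depth 3)
After 'push 8': stack = [-5, -5, -5, 8] (depth 4)
After 'pick 3': stack = [-5, -5, -5, 8, -5] (depth 5)
After 'push -1': stack = [-5, -5, -5, 8, -5, -1] (depth 6)
After 'push -6': stack = [-5, -5, -5, 8, -5, -1, -6] (depth 7)
After 'eq': stack = [-5, -5, -5, 8, -5, 0] (depth 6)
After 'eq': stack = [-5, -5, -5, 8, 0] (depth 5)
After 'lt': stack = [-5, -5, -5, 0] (depth 4)
After 'add': stack = [-5, -5, -5] (depth 3)
After 'push 18': stack = [-5, -5, -5, 18] (depth 4)

Answer: 4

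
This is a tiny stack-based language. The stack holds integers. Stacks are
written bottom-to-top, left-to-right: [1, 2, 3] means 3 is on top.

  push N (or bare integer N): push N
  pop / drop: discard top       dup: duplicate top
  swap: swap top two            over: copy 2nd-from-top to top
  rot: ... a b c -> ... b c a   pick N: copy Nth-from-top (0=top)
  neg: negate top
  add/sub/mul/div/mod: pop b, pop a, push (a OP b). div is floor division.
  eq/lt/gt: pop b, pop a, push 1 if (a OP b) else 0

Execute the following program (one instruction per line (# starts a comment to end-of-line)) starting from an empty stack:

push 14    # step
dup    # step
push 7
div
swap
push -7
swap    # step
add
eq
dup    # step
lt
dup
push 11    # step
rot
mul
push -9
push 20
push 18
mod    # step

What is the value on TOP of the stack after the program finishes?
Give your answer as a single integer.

Answer: 2

Derivation:
After 'push 14': [14]
After 'dup': [14, 14]
After 'push 7': [14, 14, 7]
After 'div': [14, 2]
After 'swap': [2, 14]
After 'push -7': [2, 14, -7]
After 'swap': [2, -7, 14]
After 'add': [2, 7]
After 'eq': [0]
After 'dup': [0, 0]
After 'lt': [0]
After 'dup': [0, 0]
After 'push 11': [0, 0, 11]
After 'rot': [0, 11, 0]
After 'mul': [0, 0]
After 'push -9': [0, 0, -9]
After 'push 20': [0, 0, -9, 20]
After 'push 18': [0, 0, -9, 20, 18]
After 'mod': [0, 0, -9, 2]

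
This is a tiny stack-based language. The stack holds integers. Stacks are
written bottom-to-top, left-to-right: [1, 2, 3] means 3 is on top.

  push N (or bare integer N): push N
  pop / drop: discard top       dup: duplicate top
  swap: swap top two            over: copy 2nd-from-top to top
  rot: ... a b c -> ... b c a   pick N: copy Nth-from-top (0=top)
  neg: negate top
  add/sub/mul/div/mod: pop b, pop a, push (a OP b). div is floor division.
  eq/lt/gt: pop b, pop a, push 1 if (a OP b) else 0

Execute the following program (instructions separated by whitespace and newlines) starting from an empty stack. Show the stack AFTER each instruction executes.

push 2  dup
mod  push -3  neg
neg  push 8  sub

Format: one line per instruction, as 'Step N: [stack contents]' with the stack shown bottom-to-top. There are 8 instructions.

Step 1: [2]
Step 2: [2, 2]
Step 3: [0]
Step 4: [0, -3]
Step 5: [0, 3]
Step 6: [0, -3]
Step 7: [0, -3, 8]
Step 8: [0, -11]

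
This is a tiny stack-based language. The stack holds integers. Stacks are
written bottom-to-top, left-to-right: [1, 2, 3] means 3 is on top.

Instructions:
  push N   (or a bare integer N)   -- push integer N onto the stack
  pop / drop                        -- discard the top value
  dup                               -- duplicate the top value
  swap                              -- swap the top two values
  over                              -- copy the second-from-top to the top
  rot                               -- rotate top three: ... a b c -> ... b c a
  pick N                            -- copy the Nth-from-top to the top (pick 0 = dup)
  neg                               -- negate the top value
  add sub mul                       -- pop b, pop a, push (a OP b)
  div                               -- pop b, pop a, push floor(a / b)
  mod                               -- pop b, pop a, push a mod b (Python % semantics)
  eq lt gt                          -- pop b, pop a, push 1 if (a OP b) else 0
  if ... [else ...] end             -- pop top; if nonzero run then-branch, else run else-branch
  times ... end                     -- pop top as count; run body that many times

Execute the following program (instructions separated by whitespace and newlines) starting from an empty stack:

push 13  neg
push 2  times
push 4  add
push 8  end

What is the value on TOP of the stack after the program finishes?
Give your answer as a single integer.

Answer: 8

Derivation:
After 'push 13': [13]
After 'neg': [-13]
After 'push 2': [-13, 2]
After 'times': [-13]
After 'push 4': [-13, 4]
After 'add': [-9]
After 'push 8': [-9, 8]
After 'push 4': [-9, 8, 4]
After 'add': [-9, 12]
After 'push 8': [-9, 12, 8]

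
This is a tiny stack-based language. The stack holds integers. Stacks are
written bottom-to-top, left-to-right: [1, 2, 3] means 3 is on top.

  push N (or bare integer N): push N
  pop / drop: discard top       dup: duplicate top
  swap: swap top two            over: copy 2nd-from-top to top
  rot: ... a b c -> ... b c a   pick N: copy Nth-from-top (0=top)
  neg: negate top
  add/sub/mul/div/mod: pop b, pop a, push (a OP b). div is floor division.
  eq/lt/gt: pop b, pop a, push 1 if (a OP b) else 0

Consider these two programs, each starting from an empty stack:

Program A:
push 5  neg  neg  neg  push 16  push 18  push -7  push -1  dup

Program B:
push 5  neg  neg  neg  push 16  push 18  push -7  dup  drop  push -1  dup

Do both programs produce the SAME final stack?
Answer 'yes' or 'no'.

Answer: yes

Derivation:
Program A trace:
  After 'push 5': [5]
  After 'neg': [-5]
  After 'neg': [5]
  After 'neg': [-5]
  After 'push 16': [-5, 16]
  After 'push 18': [-5, 16, 18]
  After 'push -7': [-5, 16, 18, -7]
  After 'push -1': [-5, 16, 18, -7, -1]
  After 'dup': [-5, 16, 18, -7, -1, -1]
Program A final stack: [-5, 16, 18, -7, -1, -1]

Program B trace:
  After 'push 5': [5]
  After 'neg': [-5]
  After 'neg': [5]
  After 'neg': [-5]
  After 'push 16': [-5, 16]
  After 'push 18': [-5, 16, 18]
  After 'push -7': [-5, 16, 18, -7]
  After 'dup': [-5, 16, 18, -7, -7]
  After 'drop': [-5, 16, 18, -7]
  After 'push -1': [-5, 16, 18, -7, -1]
  After 'dup': [-5, 16, 18, -7, -1, -1]
Program B final stack: [-5, 16, 18, -7, -1, -1]
Same: yes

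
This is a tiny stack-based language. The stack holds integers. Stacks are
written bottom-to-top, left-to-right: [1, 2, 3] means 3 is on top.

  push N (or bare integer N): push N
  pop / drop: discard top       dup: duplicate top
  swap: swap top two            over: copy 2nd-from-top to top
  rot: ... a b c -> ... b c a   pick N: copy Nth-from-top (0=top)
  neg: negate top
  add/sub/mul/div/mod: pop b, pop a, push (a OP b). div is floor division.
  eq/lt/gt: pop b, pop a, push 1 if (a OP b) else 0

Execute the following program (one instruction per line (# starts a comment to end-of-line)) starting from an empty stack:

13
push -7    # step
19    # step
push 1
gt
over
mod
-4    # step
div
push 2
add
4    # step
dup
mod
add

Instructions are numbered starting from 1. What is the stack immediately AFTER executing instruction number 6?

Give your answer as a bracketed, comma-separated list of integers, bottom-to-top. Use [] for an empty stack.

Step 1 ('13'): [13]
Step 2 ('push -7'): [13, -7]
Step 3 ('19'): [13, -7, 19]
Step 4 ('push 1'): [13, -7, 19, 1]
Step 5 ('gt'): [13, -7, 1]
Step 6 ('over'): [13, -7, 1, -7]

Answer: [13, -7, 1, -7]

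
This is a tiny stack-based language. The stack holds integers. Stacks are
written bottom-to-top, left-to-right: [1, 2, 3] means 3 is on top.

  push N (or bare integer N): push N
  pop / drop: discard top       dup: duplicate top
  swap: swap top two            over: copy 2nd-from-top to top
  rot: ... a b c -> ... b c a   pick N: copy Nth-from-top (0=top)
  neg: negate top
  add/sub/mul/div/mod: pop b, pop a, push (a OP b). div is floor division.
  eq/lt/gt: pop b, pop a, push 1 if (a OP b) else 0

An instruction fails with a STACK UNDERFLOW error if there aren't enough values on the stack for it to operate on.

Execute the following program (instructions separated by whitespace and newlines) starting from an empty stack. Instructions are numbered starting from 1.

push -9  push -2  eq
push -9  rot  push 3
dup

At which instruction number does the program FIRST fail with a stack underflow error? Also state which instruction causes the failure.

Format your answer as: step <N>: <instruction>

Step 1 ('push -9'): stack = [-9], depth = 1
Step 2 ('push -2'): stack = [-9, -2], depth = 2
Step 3 ('eq'): stack = [0], depth = 1
Step 4 ('push -9'): stack = [0, -9], depth = 2
Step 5 ('rot'): needs 3 value(s) but depth is 2 — STACK UNDERFLOW

Answer: step 5: rot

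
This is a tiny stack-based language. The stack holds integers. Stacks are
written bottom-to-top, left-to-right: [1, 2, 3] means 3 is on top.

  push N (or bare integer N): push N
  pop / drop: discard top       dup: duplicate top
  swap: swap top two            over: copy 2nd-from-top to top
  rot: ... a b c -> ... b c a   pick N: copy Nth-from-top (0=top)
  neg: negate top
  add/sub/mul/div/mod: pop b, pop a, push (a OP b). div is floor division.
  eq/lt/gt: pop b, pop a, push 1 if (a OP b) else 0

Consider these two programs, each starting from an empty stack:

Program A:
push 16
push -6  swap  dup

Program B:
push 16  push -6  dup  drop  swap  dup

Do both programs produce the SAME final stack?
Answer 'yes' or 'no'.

Program A trace:
  After 'push 16': [16]
  After 'push -6': [16, -6]
  After 'swap': [-6, 16]
  After 'dup': [-6, 16, 16]
Program A final stack: [-6, 16, 16]

Program B trace:
  After 'push 16': [16]
  After 'push -6': [16, -6]
  After 'dup': [16, -6, -6]
  After 'drop': [16, -6]
  After 'swap': [-6, 16]
  After 'dup': [-6, 16, 16]
Program B final stack: [-6, 16, 16]
Same: yes

Answer: yes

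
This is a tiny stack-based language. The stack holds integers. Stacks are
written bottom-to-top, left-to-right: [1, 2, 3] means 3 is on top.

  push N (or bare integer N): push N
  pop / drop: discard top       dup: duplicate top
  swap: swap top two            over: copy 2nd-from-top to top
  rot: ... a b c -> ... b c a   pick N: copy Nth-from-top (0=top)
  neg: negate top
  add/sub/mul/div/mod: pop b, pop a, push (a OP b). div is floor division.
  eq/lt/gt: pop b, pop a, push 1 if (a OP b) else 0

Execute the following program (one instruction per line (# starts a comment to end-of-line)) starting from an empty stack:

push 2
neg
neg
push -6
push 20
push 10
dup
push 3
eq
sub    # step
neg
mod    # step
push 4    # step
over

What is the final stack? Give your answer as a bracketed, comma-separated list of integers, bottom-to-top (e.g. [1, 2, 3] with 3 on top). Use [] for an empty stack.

After 'push 2': [2]
After 'neg': [-2]
After 'neg': [2]
After 'push -6': [2, -6]
After 'push 20': [2, -6, 20]
After 'push 10': [2, -6, 20, 10]
After 'dup': [2, -6, 20, 10, 10]
After 'push 3': [2, -6, 20, 10, 10, 3]
After 'eq': [2, -6, 20, 10, 0]
After 'sub': [2, -6, 20, 10]
After 'neg': [2, -6, 20, -10]
After 'mod': [2, -6, 0]
After 'push 4': [2, -6, 0, 4]
After 'over': [2, -6, 0, 4, 0]

Answer: [2, -6, 0, 4, 0]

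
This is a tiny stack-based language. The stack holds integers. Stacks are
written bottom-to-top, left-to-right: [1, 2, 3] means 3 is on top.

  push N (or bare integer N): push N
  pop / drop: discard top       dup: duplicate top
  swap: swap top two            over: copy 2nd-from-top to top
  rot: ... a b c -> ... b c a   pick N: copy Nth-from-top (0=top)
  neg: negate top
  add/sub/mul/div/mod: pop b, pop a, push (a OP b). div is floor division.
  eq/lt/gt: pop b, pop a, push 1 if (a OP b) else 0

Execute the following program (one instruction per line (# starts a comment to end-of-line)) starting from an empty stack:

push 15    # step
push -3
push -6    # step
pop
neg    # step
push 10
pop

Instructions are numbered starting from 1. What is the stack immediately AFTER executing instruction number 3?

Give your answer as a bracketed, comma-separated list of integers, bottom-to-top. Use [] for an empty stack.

Step 1 ('push 15'): [15]
Step 2 ('push -3'): [15, -3]
Step 3 ('push -6'): [15, -3, -6]

Answer: [15, -3, -6]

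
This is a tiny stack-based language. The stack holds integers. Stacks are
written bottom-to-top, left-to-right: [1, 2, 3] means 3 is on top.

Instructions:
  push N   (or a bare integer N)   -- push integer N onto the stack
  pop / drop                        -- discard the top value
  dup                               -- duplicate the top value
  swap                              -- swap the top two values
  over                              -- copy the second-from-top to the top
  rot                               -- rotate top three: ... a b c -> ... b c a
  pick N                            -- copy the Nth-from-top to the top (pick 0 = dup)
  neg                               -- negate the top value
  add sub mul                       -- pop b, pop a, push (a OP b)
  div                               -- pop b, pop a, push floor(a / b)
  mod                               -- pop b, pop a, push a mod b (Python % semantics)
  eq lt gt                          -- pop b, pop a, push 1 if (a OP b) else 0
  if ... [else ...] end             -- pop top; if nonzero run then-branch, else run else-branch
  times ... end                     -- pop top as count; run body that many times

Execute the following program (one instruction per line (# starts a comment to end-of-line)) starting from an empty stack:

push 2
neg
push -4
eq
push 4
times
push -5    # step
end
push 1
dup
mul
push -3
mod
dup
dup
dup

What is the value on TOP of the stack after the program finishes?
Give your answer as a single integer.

After 'push 2': [2]
After 'neg': [-2]
After 'push -4': [-2, -4]
After 'eq': [0]
After 'push 4': [0, 4]
After 'times': [0]
After 'push -5': [0, -5]
After 'push -5': [0, -5, -5]
After 'push -5': [0, -5, -5, -5]
After 'push -5': [0, -5, -5, -5, -5]
After 'push 1': [0, -5, -5, -5, -5, 1]
After 'dup': [0, -5, -5, -5, -5, 1, 1]
After 'mul': [0, -5, -5, -5, -5, 1]
After 'push -3': [0, -5, -5, -5, -5, 1, -3]
After 'mod': [0, -5, -5, -5, -5, -2]
After 'dup': [0, -5, -5, -5, -5, -2, -2]
After 'dup': [0, -5, -5, -5, -5, -2, -2, -2]
After 'dup': [0, -5, -5, -5, -5, -2, -2, -2, -2]

Answer: -2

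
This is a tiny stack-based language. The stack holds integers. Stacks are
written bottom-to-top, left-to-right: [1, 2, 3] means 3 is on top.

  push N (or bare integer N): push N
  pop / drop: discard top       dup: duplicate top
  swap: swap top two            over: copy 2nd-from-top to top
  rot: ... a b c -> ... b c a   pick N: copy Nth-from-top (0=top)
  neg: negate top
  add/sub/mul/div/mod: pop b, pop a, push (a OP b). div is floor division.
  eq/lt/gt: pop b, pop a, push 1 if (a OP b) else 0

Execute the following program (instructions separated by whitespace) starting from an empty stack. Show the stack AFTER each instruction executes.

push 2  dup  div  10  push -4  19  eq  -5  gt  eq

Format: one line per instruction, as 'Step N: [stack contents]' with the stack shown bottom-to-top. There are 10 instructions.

Step 1: [2]
Step 2: [2, 2]
Step 3: [1]
Step 4: [1, 10]
Step 5: [1, 10, -4]
Step 6: [1, 10, -4, 19]
Step 7: [1, 10, 0]
Step 8: [1, 10, 0, -5]
Step 9: [1, 10, 1]
Step 10: [1, 0]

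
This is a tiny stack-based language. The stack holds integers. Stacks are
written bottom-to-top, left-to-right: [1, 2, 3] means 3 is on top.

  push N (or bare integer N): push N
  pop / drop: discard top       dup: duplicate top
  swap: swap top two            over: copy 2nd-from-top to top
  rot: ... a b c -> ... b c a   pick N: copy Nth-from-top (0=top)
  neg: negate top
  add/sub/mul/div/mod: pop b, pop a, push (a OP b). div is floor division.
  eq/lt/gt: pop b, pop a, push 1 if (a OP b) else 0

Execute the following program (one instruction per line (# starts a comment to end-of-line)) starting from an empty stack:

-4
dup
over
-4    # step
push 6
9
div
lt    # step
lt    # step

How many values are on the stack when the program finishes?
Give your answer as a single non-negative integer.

Answer: 3

Derivation:
After 'push -4': stack = [-4] (depth 1)
After 'dup': stack = [-4, -4] (depth 2)
After 'over': stack = [-4, -4, -4] (depth 3)
After 'push -4': stack = [-4, -4, -4, -4] (depth 4)
After 'push 6': stack = [-4, -4, -4, -4, 6] (depth 5)
After 'push 9': stack = [-4, -4, -4, -4, 6, 9] (depth 6)
After 'div': stack = [-4, -4, -4, -4, 0] (depth 5)
After 'lt': stack = [-4, -4, -4, 1] (depth 4)
After 'lt': stack = [-4, -4, 1] (depth 3)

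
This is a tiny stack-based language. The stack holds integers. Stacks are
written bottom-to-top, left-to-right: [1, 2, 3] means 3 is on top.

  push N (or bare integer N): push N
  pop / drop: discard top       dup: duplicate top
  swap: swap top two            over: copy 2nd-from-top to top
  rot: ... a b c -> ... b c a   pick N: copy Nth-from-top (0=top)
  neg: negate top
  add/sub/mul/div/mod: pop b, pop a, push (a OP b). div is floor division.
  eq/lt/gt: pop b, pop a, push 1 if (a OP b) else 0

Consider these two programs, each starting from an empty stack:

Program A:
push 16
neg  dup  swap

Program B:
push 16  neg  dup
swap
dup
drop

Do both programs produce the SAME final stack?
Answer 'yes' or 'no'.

Program A trace:
  After 'push 16': [16]
  After 'neg': [-16]
  After 'dup': [-16, -16]
  After 'swap': [-16, -16]
Program A final stack: [-16, -16]

Program B trace:
  After 'push 16': [16]
  After 'neg': [-16]
  After 'dup': [-16, -16]
  After 'swap': [-16, -16]
  After 'dup': [-16, -16, -16]
  After 'drop': [-16, -16]
Program B final stack: [-16, -16]
Same: yes

Answer: yes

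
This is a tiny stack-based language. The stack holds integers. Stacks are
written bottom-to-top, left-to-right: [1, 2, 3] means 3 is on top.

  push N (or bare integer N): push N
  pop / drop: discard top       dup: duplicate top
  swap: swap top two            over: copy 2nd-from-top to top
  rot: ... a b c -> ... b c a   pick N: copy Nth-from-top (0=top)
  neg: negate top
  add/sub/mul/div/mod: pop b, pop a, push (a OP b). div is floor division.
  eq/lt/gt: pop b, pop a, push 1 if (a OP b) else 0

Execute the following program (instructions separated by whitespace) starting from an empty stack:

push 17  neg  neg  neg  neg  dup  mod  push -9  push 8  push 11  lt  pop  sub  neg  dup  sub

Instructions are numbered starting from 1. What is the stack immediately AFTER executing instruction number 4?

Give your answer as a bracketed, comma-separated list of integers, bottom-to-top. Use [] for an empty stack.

Answer: [-17]

Derivation:
Step 1 ('push 17'): [17]
Step 2 ('neg'): [-17]
Step 3 ('neg'): [17]
Step 4 ('neg'): [-17]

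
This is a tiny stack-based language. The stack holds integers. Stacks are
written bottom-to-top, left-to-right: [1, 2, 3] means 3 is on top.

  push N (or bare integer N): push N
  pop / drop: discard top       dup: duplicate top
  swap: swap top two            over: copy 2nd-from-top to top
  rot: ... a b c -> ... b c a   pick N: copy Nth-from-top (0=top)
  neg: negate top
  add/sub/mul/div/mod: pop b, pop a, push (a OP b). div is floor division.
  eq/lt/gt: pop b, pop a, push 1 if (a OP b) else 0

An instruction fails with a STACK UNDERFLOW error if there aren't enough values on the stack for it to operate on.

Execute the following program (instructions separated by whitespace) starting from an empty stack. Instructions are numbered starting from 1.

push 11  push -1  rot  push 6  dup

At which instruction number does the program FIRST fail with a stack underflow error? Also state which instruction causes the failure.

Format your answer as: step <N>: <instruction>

Answer: step 3: rot

Derivation:
Step 1 ('push 11'): stack = [11], depth = 1
Step 2 ('push -1'): stack = [11, -1], depth = 2
Step 3 ('rot'): needs 3 value(s) but depth is 2 — STACK UNDERFLOW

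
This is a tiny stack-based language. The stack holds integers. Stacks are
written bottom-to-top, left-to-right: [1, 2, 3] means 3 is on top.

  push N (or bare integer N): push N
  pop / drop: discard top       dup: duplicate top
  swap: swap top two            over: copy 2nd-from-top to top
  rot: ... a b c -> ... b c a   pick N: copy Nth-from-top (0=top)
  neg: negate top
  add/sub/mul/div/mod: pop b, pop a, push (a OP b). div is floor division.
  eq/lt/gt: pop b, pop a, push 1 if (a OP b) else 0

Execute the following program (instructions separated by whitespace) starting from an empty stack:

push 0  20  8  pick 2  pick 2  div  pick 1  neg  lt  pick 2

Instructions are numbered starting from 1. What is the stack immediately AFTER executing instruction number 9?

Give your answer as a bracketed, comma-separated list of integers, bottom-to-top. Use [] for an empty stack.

Answer: [0, 20, 8, 0]

Derivation:
Step 1 ('push 0'): [0]
Step 2 ('20'): [0, 20]
Step 3 ('8'): [0, 20, 8]
Step 4 ('pick 2'): [0, 20, 8, 0]
Step 5 ('pick 2'): [0, 20, 8, 0, 20]
Step 6 ('div'): [0, 20, 8, 0]
Step 7 ('pick 1'): [0, 20, 8, 0, 8]
Step 8 ('neg'): [0, 20, 8, 0, -8]
Step 9 ('lt'): [0, 20, 8, 0]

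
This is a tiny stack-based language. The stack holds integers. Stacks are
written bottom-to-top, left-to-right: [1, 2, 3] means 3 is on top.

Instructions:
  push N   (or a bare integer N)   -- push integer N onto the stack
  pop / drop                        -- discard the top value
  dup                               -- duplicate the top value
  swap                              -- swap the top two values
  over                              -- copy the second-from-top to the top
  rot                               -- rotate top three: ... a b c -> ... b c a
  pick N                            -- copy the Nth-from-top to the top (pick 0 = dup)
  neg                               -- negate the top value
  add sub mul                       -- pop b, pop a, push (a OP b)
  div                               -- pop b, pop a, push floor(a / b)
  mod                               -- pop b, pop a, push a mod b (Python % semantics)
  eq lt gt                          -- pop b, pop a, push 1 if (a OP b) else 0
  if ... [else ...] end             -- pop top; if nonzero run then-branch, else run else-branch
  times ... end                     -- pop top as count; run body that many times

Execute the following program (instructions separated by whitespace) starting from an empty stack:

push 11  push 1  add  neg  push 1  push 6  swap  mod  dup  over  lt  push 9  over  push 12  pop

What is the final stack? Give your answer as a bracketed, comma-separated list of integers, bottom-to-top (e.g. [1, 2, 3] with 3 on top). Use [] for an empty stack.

Answer: [-12, 0, 0, 9, 0]

Derivation:
After 'push 11': [11]
After 'push 1': [11, 1]
After 'add': [12]
After 'neg': [-12]
After 'push 1': [-12, 1]
After 'push 6': [-12, 1, 6]
After 'swap': [-12, 6, 1]
After 'mod': [-12, 0]
After 'dup': [-12, 0, 0]
After 'over': [-12, 0, 0, 0]
After 'lt': [-12, 0, 0]
After 'push 9': [-12, 0, 0, 9]
After 'over': [-12, 0, 0, 9, 0]
After 'push 12': [-12, 0, 0, 9, 0, 12]
After 'pop': [-12, 0, 0, 9, 0]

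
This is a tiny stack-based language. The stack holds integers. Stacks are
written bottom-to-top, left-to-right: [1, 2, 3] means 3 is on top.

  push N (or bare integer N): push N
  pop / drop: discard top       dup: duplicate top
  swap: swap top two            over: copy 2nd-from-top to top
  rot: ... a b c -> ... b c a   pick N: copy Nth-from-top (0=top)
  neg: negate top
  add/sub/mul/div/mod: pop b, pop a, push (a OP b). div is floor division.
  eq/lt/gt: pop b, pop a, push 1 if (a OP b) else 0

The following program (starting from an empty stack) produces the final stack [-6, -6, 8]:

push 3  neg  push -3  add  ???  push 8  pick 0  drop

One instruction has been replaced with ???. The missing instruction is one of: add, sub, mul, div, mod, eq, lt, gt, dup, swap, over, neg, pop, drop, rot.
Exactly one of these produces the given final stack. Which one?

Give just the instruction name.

Stack before ???: [-6]
Stack after ???:  [-6, -6]
The instruction that transforms [-6] -> [-6, -6] is: dup

Answer: dup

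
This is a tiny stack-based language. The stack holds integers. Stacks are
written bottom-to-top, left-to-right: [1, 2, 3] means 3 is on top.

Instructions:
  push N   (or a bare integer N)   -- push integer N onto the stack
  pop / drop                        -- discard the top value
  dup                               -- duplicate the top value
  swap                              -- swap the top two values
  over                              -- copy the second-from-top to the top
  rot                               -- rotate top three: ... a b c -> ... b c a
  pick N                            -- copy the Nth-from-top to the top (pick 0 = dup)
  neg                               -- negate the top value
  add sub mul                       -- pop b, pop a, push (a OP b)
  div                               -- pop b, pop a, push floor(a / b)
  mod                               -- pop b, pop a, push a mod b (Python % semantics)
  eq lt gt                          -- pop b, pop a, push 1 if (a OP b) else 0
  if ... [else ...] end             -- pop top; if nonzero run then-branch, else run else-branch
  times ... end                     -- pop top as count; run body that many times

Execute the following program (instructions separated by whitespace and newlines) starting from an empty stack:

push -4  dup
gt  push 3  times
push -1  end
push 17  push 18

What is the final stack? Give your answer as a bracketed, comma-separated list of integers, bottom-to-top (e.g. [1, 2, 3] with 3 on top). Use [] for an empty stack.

Answer: [0, -1, -1, -1, 17, 18]

Derivation:
After 'push -4': [-4]
After 'dup': [-4, -4]
After 'gt': [0]
After 'push 3': [0, 3]
After 'times': [0]
After 'push -1': [0, -1]
After 'push -1': [0, -1, -1]
After 'push -1': [0, -1, -1, -1]
After 'push 17': [0, -1, -1, -1, 17]
After 'push 18': [0, -1, -1, -1, 17, 18]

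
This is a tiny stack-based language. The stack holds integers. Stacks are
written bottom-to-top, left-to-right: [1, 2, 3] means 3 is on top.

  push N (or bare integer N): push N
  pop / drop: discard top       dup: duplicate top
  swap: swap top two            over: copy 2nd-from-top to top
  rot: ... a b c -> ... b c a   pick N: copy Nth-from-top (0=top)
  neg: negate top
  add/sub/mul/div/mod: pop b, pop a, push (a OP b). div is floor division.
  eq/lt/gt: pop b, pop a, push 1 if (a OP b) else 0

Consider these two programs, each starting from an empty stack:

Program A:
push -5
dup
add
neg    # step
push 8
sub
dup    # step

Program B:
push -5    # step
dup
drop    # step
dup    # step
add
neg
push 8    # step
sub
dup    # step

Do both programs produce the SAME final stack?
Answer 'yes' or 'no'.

Answer: yes

Derivation:
Program A trace:
  After 'push -5': [-5]
  After 'dup': [-5, -5]
  After 'add': [-10]
  After 'neg': [10]
  After 'push 8': [10, 8]
  After 'sub': [2]
  After 'dup': [2, 2]
Program A final stack: [2, 2]

Program B trace:
  After 'push -5': [-5]
  After 'dup': [-5, -5]
  After 'drop': [-5]
  After 'dup': [-5, -5]
  After 'add': [-10]
  After 'neg': [10]
  After 'push 8': [10, 8]
  After 'sub': [2]
  After 'dup': [2, 2]
Program B final stack: [2, 2]
Same: yes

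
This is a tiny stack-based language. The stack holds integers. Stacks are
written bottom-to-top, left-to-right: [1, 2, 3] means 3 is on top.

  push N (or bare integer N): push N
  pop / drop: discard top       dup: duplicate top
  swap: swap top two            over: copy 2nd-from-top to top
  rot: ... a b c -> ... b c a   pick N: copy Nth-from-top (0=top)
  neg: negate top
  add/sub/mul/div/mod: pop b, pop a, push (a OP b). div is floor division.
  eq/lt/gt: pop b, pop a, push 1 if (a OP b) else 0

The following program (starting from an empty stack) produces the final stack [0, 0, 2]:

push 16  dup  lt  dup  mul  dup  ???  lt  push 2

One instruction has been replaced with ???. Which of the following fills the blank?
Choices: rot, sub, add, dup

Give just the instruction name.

Answer: dup

Derivation:
Stack before ???: [0, 0]
Stack after ???:  [0, 0, 0]
Checking each choice:
  rot: stack underflow (need 3, have 2)
  sub: stack underflow (need 2, have 1)
  add: stack underflow (need 2, have 1)
  dup: MATCH


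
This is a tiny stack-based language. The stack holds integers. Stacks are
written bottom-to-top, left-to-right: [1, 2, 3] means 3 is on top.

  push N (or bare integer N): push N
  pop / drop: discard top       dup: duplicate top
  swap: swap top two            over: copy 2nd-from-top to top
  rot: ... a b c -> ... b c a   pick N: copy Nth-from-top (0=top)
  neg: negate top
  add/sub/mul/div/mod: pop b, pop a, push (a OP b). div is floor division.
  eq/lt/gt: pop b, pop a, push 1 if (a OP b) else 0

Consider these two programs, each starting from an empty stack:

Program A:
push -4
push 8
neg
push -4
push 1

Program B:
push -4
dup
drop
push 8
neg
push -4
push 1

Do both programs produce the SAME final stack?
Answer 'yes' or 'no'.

Answer: yes

Derivation:
Program A trace:
  After 'push -4': [-4]
  After 'push 8': [-4, 8]
  After 'neg': [-4, -8]
  After 'push -4': [-4, -8, -4]
  After 'push 1': [-4, -8, -4, 1]
Program A final stack: [-4, -8, -4, 1]

Program B trace:
  After 'push -4': [-4]
  After 'dup': [-4, -4]
  After 'drop': [-4]
  After 'push 8': [-4, 8]
  After 'neg': [-4, -8]
  After 'push -4': [-4, -8, -4]
  After 'push 1': [-4, -8, -4, 1]
Program B final stack: [-4, -8, -4, 1]
Same: yes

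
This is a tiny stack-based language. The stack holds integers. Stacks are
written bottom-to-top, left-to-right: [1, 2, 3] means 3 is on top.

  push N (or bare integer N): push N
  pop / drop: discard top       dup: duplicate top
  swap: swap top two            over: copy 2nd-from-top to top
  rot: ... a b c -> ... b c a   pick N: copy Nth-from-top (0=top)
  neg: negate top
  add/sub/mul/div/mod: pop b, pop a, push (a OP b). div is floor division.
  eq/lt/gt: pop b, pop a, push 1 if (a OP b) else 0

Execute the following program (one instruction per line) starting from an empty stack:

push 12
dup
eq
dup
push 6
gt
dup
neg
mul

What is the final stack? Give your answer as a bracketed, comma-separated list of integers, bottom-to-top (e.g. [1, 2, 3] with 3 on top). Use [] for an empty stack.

After 'push 12': [12]
After 'dup': [12, 12]
After 'eq': [1]
After 'dup': [1, 1]
After 'push 6': [1, 1, 6]
After 'gt': [1, 0]
After 'dup': [1, 0, 0]
After 'neg': [1, 0, 0]
After 'mul': [1, 0]

Answer: [1, 0]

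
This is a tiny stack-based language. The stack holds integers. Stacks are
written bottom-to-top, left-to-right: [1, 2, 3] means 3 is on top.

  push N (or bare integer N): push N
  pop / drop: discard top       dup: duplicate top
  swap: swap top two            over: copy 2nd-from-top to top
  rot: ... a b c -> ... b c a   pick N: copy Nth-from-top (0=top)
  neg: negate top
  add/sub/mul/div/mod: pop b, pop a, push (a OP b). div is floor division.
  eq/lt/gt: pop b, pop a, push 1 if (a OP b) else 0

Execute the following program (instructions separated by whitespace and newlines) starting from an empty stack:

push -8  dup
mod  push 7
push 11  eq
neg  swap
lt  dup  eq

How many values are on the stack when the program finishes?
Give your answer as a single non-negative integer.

Answer: 1

Derivation:
After 'push -8': stack = [-8] (depth 1)
After 'dup': stack = [-8, -8] (depth 2)
After 'mod': stack = [0] (depth 1)
After 'push 7': stack = [0, 7] (depth 2)
After 'push 11': stack = [0, 7, 11] (depth 3)
After 'eq': stack = [0, 0] (depth 2)
After 'neg': stack = [0, 0] (depth 2)
After 'swap': stack = [0, 0] (depth 2)
After 'lt': stack = [0] (depth 1)
After 'dup': stack = [0, 0] (depth 2)
After 'eq': stack = [1] (depth 1)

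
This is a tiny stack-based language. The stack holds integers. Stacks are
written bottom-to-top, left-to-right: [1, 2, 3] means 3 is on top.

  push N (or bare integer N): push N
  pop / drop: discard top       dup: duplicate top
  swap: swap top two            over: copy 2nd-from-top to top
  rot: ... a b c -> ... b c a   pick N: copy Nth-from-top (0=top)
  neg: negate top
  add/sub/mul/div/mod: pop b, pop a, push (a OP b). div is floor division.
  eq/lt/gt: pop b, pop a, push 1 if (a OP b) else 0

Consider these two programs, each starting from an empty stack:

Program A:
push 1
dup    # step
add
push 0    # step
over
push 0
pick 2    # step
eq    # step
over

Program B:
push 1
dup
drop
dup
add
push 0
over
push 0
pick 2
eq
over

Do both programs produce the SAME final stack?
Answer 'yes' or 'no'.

Program A trace:
  After 'push 1': [1]
  After 'dup': [1, 1]
  After 'add': [2]
  After 'push 0': [2, 0]
  After 'over': [2, 0, 2]
  After 'push 0': [2, 0, 2, 0]
  After 'pick 2': [2, 0, 2, 0, 0]
  After 'eq': [2, 0, 2, 1]
  After 'over': [2, 0, 2, 1, 2]
Program A final stack: [2, 0, 2, 1, 2]

Program B trace:
  After 'push 1': [1]
  After 'dup': [1, 1]
  After 'drop': [1]
  After 'dup': [1, 1]
  After 'add': [2]
  After 'push 0': [2, 0]
  After 'over': [2, 0, 2]
  After 'push 0': [2, 0, 2, 0]
  After 'pick 2': [2, 0, 2, 0, 0]
  After 'eq': [2, 0, 2, 1]
  After 'over': [2, 0, 2, 1, 2]
Program B final stack: [2, 0, 2, 1, 2]
Same: yes

Answer: yes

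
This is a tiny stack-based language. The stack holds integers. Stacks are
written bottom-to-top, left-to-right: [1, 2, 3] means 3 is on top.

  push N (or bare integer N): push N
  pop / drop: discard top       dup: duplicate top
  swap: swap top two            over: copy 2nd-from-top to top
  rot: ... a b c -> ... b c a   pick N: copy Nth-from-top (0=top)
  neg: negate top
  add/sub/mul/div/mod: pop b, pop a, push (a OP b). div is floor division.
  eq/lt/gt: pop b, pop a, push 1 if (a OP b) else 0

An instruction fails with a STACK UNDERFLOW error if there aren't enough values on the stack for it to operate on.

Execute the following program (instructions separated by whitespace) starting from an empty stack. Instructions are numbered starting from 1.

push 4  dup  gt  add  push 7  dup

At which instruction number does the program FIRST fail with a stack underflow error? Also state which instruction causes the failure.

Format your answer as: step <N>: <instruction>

Answer: step 4: add

Derivation:
Step 1 ('push 4'): stack = [4], depth = 1
Step 2 ('dup'): stack = [4, 4], depth = 2
Step 3 ('gt'): stack = [0], depth = 1
Step 4 ('add'): needs 2 value(s) but depth is 1 — STACK UNDERFLOW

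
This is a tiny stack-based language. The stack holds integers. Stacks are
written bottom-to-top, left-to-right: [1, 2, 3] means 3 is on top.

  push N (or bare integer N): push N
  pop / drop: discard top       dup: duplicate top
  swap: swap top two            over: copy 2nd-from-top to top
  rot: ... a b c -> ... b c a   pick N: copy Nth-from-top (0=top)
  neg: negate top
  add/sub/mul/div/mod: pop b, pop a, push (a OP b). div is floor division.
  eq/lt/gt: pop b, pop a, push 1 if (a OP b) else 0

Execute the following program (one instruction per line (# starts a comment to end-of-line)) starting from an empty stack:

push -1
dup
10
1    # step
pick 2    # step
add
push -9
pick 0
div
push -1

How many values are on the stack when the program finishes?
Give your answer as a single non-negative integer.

Answer: 6

Derivation:
After 'push -1': stack = [-1] (depth 1)
After 'dup': stack = [-1, -1] (depth 2)
After 'push 10': stack = [-1, -1, 10] (depth 3)
After 'push 1': stack = [-1, -1, 10, 1] (depth 4)
After 'pick 2': stack = [-1, -1, 10, 1, -1] (depth 5)
After 'add': stack = [-1, -1, 10, 0] (depth 4)
After 'push -9': stack = [-1, -1, 10, 0, -9] (depth 5)
After 'pick 0': stack = [-1, -1, 10, 0, -9, -9] (depth 6)
After 'div': stack = [-1, -1, 10, 0, 1] (depth 5)
After 'push -1': stack = [-1, -1, 10, 0, 1, -1] (depth 6)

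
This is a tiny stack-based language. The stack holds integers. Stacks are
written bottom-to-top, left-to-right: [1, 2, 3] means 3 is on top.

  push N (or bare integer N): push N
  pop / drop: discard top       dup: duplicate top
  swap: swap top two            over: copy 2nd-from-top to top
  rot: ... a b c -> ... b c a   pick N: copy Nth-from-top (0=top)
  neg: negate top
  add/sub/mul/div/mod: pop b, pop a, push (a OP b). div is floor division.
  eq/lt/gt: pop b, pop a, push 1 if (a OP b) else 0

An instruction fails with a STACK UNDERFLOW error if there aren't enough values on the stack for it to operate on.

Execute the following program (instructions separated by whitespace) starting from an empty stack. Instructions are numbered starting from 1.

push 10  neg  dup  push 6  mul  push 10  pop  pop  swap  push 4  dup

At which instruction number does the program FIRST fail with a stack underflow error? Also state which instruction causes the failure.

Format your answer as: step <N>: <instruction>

Answer: step 9: swap

Derivation:
Step 1 ('push 10'): stack = [10], depth = 1
Step 2 ('neg'): stack = [-10], depth = 1
Step 3 ('dup'): stack = [-10, -10], depth = 2
Step 4 ('push 6'): stack = [-10, -10, 6], depth = 3
Step 5 ('mul'): stack = [-10, -60], depth = 2
Step 6 ('push 10'): stack = [-10, -60, 10], depth = 3
Step 7 ('pop'): stack = [-10, -60], depth = 2
Step 8 ('pop'): stack = [-10], depth = 1
Step 9 ('swap'): needs 2 value(s) but depth is 1 — STACK UNDERFLOW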